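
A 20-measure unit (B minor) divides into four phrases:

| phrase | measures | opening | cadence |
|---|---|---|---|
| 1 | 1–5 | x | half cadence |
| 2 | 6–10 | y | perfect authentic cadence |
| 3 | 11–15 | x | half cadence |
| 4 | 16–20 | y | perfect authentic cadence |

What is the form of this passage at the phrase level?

The cadence pattern HC–PAC–HC–PAC is weak–strong twice, and phrases 3–4 restate phrases 1–2: a period heard twice, not a double period (which would end weakly at phrase 2).

repeated period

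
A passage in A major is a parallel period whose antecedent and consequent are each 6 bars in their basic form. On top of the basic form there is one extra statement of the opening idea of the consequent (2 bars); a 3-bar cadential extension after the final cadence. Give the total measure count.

17 measures

Basic parallel period: 6 + 6 = 12 bars.
12 (basic form) + 2 (extra statement) + 3 (cadential extension) = 17.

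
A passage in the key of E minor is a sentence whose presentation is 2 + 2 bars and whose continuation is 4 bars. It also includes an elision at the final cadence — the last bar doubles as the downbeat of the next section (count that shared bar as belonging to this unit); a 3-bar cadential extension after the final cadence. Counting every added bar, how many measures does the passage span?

11 measures

Basic sentence: 2 + 2 + 4 = 8 bars.
8 (basic form) + 3 (cadential extension) = 11.
The elision shares a bar with the next section but does not change this unit's count.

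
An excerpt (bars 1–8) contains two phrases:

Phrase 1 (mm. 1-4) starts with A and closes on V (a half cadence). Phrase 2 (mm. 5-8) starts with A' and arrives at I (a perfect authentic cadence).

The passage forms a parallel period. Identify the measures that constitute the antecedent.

The antecedent is the phrase ending with the weaker cadence (half cadence, phrase 1) and the consequent the one ending more conclusively (perfect authentic cadence, phrase 2); the antecedent is mm. 1–4.

measures 1–4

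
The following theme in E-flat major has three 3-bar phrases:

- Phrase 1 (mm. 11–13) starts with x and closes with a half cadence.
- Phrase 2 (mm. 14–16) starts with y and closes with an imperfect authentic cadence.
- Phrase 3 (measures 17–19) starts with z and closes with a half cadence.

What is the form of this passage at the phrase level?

The final phrase closes with a half cadence, which is not stronger than the preceding imperfect authentic cadence; the 3 phrases lack an overall antecedent–consequent design and so form a phrase group.

phrase group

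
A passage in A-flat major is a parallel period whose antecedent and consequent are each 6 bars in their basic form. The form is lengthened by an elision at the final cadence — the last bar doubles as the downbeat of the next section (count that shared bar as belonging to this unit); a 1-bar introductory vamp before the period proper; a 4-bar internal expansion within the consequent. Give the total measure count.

17 measures

Basic parallel period: 6 + 6 = 12 bars.
12 (basic form) + 1 (introduction) + 4 (internal expansion) = 17.
The elision shares a bar with the next section but does not change this unit's count.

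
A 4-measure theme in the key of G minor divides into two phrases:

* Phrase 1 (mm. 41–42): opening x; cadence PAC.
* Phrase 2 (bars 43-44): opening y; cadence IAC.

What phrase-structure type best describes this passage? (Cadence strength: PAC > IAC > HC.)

The second phrase closes with an imperfect authentic cadence, which is not stronger than the first phrase's perfect authentic cadence; without a weak→strong cadential pair there is no antecedent–consequent relationship, so this is a phrase group rather than a period.

phrase group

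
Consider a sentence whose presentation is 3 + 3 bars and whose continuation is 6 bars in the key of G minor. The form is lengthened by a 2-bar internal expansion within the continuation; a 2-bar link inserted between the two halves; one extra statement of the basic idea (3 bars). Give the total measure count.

19 measures

Basic sentence: 3 + 3 + 6 = 12 bars.
12 (basic form) + 2 (internal expansion) + 2 (link) + 3 (extra statement) = 19.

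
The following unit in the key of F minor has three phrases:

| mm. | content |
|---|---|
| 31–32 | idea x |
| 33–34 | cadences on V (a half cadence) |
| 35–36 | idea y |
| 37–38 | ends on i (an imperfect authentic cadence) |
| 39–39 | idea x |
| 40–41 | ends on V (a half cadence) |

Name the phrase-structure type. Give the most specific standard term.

The final phrase closes with a half cadence, which is not stronger than the preceding imperfect authentic cadence; the 3 phrases lack an overall antecedent–consequent design and so form a phrase group.

phrase group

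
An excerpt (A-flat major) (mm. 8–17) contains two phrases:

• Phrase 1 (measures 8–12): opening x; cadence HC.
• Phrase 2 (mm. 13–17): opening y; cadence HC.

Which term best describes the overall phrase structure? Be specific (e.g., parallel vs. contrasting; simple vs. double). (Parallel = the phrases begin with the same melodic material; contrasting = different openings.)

The second phrase closes with a half cadence, which is not stronger than the first phrase's half cadence; without a weak→strong cadential pair there is no antecedent–consequent relationship, so this is a phrase group rather than a period.

phrase group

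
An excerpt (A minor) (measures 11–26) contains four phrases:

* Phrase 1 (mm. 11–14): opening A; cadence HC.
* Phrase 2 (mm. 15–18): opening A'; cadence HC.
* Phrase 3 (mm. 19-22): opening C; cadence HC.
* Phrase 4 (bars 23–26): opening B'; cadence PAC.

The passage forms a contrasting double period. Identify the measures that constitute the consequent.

measures 19–26

In a double period the four phrases pair into a large antecedent (phrases 1–2, ending half cadence) and a large consequent (phrases 3–4, ending perfect authentic cadence). The consequent spans mm. 19–26.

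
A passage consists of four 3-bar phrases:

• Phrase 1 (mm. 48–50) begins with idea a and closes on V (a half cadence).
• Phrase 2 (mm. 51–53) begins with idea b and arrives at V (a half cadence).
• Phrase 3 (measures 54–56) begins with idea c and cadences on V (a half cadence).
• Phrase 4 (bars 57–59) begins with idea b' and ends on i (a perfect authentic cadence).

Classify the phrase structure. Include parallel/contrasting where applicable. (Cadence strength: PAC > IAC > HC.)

contrasting double period

Four phrases in two halves: the first half (measures 48-53) ends with a half cadence, the second (bars 54–59) with a perfect authentic cadence — a large antecedent–consequent pair, i.e. a double period.
Phrase 3 begins with different material from phrase 1, making it contrasting.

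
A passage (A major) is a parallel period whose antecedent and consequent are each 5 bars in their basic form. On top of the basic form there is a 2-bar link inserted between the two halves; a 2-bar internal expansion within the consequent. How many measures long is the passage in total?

14 measures

Basic parallel period: 5 + 5 = 10 bars.
10 (basic form) + 2 (link) + 2 (internal expansion) = 14.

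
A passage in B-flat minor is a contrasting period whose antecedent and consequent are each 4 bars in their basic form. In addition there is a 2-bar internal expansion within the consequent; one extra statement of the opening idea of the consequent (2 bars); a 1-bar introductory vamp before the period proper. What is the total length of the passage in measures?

Basic contrasting period: 4 + 4 = 8 bars.
8 (basic form) + 2 (internal expansion) + 2 (extra statement) + 1 (introduction) = 13.

13 measures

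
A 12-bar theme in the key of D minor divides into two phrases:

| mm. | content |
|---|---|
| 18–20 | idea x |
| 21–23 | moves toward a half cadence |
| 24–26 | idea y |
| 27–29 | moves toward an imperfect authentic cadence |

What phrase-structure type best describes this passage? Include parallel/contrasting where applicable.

Phrase 1 ends with a half cadence (weaker) and phrase 2 with an imperfect authentic cadence (stronger): antecedent + consequent = a period.
The two phrases open with different material (x / y), so the period is contrasting.

contrasting period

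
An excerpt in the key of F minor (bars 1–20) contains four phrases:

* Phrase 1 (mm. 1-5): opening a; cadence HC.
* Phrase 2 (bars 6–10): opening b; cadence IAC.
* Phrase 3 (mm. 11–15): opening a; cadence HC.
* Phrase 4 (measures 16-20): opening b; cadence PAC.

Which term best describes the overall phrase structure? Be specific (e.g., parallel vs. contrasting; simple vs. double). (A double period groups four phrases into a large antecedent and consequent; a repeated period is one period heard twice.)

Four phrases in two halves: the first half (measures 1-10) ends with an imperfect authentic cadence, the second (mm. 11–20) with a perfect authentic cadence — a large antecedent–consequent pair, i.e. a double period.
Phrase 3 begins with the same material as phrase 1, making it parallel.

parallel double period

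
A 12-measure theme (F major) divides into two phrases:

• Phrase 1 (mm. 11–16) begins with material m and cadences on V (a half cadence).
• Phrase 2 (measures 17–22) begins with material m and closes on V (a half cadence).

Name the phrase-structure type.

repeated phrase

Both phrases have the same opening (m) and the same cadence (half cadence): the second is a restatement, not a consequent, so this is a repeated phrase rather than a period.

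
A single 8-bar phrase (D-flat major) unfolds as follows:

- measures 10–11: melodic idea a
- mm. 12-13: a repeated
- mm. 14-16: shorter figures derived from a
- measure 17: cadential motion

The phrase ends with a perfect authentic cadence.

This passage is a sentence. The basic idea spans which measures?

measures 10–11

The presentation of a sentence is the basic idea (mm. 10-11) plus its repetition (measures 12–13); the basic idea is therefore mm. 10–11.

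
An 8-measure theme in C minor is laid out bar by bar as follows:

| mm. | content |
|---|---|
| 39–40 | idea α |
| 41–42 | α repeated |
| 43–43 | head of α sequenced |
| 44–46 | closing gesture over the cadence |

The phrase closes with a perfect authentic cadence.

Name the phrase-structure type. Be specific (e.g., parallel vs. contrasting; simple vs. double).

sentence

Basic idea (bars 39–40) + its repetition (bars 41-42) form the presentation; fragmentation and cadence (measures 43-46) form the continuation — the 8-bar whole is a sentence.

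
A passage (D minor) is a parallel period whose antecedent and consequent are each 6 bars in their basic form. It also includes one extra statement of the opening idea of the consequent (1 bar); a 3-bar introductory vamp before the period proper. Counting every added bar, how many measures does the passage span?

16 measures

Basic parallel period: 6 + 6 = 12 bars.
12 (basic form) + 1 (extra statement) + 3 (introduction) = 16.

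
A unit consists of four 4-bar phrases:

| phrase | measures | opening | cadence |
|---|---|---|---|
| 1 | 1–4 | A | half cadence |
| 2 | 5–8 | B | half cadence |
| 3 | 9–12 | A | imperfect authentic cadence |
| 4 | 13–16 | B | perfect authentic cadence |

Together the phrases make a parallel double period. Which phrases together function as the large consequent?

In a double period the first pair of phrases (ending half cadence) is the large antecedent and the second pair (ending perfect authentic cadence) is the large consequent; the consequent is phrases 3 and 4.

phrases 3 and 4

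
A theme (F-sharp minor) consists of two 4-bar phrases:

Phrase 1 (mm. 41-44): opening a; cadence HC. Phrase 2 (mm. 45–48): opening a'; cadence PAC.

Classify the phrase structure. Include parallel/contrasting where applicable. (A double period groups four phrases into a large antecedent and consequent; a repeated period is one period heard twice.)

Phrase 1 ends with a half cadence (weaker) and phrase 2 with a perfect authentic cadence (stronger): antecedent + consequent = a period.
The two phrases open with the same material (a / a'), so the period is parallel.

parallel period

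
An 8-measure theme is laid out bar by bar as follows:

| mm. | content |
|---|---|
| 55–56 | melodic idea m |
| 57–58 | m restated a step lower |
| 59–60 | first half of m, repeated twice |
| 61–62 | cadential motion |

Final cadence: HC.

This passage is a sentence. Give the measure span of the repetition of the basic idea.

measures 57–58

The presentation of a sentence is the basic idea (mm. 55–56) plus its repetition (mm. 57-58); the repetition of the basic idea is therefore mm. 57–58.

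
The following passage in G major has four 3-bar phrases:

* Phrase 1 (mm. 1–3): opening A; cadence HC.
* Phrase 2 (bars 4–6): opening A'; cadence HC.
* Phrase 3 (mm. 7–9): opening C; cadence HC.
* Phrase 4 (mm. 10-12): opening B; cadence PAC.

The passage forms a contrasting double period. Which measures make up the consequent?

In a double period the first pair of phrases (ending half cadence) is the large antecedent and the second pair (ending perfect authentic cadence) is the large consequent; the consequent is measures 7–12.

measures 7–12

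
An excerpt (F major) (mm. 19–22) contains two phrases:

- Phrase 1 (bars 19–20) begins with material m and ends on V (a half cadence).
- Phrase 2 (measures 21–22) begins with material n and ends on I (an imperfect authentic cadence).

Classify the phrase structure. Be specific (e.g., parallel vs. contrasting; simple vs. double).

Phrase 1 ends with a half cadence (weaker) and phrase 2 with an imperfect authentic cadence (stronger): antecedent + consequent = a period.
The two phrases open with different material (m / n), so the period is contrasting.

contrasting period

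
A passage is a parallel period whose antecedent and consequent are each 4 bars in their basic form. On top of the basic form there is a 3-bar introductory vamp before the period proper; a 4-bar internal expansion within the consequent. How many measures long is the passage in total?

Basic parallel period: 4 + 4 = 8 bars.
8 (basic form) + 3 (introduction) + 4 (internal expansion) = 15.

15 measures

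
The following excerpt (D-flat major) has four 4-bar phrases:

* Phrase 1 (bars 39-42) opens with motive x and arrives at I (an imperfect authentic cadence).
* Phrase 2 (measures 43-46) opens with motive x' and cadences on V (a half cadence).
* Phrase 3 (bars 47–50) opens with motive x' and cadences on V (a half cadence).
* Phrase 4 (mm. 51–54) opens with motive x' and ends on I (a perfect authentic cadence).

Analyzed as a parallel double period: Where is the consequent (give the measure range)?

In a double period the four phrases pair into a large antecedent (phrases 1–2, ending half cadence) and a large consequent (phrases 3–4, ending perfect authentic cadence). The consequent spans mm. 47–54.

measures 47–54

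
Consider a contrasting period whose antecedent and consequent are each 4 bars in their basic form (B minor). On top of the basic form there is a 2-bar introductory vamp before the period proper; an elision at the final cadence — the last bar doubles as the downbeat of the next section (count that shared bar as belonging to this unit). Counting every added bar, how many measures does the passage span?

10 measures

Basic contrasting period: 4 + 4 = 8 bars.
8 (basic form) + 2 (introduction) = 10.
The elision shares a bar with the next section but does not change this unit's count.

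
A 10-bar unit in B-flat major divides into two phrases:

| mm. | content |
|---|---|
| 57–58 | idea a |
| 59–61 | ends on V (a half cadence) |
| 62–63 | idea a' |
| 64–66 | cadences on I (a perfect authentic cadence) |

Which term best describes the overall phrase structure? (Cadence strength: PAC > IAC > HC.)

parallel period

Phrase 1 ends with a half cadence (weaker) and phrase 2 with a perfect authentic cadence (stronger): antecedent + consequent = a period.
The two phrases open with the same material (a / a'), so the period is parallel.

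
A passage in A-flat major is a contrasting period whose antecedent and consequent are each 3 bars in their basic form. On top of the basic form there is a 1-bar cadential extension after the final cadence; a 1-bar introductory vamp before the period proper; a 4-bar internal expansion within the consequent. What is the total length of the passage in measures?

12 measures

Basic contrasting period: 3 + 3 = 6 bars.
6 (basic form) + 1 (cadential extension) + 1 (introduction) + 4 (internal expansion) = 12.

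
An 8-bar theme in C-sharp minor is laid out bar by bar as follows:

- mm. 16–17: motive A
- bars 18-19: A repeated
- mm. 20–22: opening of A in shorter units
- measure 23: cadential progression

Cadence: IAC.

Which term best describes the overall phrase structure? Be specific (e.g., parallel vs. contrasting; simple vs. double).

sentence

Basic idea (bars 16-17) + its repetition (measures 18–19) form the presentation; fragmentation and cadence (measures 20–23) form the continuation — the 8-bar whole is a sentence.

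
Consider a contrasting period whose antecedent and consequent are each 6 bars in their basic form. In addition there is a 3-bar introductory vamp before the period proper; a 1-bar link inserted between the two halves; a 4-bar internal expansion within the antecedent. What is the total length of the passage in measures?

Basic contrasting period: 6 + 6 = 12 bars.
12 (basic form) + 3 (introduction) + 1 (link) + 4 (internal expansion) = 20.

20 measures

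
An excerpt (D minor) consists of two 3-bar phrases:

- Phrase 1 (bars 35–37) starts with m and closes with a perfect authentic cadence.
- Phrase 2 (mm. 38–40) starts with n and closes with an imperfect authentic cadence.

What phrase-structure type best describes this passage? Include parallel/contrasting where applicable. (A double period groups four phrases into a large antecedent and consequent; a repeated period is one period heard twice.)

The second phrase closes with an imperfect authentic cadence, which is not stronger than the first phrase's perfect authentic cadence; without a weak→strong cadential pair there is no antecedent–consequent relationship, so this is a phrase group rather than a period.

phrase group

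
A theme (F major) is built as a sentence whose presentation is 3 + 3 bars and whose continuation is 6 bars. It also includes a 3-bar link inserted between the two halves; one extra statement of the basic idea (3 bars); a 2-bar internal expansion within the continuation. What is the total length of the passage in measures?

Basic sentence: 3 + 3 + 6 = 12 bars.
12 (basic form) + 3 (link) + 3 (extra statement) + 2 (internal expansion) = 20.

20 measures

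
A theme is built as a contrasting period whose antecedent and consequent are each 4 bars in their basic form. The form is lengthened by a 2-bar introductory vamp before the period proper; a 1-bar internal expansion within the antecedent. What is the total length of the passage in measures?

11 measures

Basic contrasting period: 4 + 4 = 8 bars.
8 (basic form) + 2 (introduction) + 1 (internal expansion) = 11.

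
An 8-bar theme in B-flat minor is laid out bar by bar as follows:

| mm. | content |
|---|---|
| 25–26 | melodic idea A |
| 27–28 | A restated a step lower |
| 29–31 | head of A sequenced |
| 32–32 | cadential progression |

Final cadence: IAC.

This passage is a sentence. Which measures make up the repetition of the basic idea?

The presentation of a sentence is the basic idea (mm. 25–26) plus its repetition (mm. 27–28); the repetition of the basic idea is therefore mm. 27–28.

measures 27–28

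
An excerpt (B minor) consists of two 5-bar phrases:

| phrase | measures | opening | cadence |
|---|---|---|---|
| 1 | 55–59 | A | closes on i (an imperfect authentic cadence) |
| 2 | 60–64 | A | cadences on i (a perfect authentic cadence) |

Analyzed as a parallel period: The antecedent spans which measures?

The antecedent is the phrase ending with the weaker cadence (imperfect authentic cadence, phrase 1) and the consequent the one ending more conclusively (perfect authentic cadence, phrase 2); the antecedent is mm. 55–59.

measures 55–59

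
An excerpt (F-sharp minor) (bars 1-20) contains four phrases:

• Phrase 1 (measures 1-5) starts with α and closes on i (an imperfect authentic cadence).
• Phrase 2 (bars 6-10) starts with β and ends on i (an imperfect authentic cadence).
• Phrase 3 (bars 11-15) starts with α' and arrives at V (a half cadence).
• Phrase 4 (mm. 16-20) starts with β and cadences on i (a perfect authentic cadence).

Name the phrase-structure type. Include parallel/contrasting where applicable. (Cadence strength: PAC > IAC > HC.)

Four phrases in two halves: the first half (mm. 1-10) ends with an imperfect authentic cadence, the second (mm. 11–20) with a perfect authentic cadence — a large antecedent–consequent pair, i.e. a double period.
Phrase 3 begins with the same material as phrase 1, making it parallel.

parallel double period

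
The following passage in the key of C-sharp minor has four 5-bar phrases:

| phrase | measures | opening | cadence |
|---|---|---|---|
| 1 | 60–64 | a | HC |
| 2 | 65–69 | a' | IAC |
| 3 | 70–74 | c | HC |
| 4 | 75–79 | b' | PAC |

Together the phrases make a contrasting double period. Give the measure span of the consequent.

In a double period the first pair of phrases (ending imperfect authentic cadence) is the large antecedent and the second pair (ending perfect authentic cadence) is the large consequent; the consequent is measures 70–79.

measures 70–79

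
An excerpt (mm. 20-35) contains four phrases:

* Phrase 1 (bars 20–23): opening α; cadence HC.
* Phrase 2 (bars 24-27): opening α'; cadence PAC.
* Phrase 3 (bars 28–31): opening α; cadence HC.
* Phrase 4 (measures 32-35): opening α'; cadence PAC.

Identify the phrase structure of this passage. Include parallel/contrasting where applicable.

repeated period

The cadence pattern HC–PAC–HC–PAC is weak–strong twice, and phrases 3–4 restate phrases 1–2: a period heard twice, not a double period (which would end weakly at phrase 2).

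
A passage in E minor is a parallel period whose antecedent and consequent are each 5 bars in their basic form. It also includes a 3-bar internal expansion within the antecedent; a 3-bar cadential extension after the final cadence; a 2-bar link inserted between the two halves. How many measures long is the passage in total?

Basic parallel period: 5 + 5 = 10 bars.
10 (basic form) + 3 (internal expansion) + 3 (cadential extension) + 2 (link) = 18.

18 measures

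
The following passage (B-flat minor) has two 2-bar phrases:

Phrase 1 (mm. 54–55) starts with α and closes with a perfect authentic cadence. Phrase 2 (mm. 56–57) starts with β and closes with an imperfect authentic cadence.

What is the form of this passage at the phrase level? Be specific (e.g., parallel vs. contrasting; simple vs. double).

phrase group

The second phrase closes with an imperfect authentic cadence, which is not stronger than the first phrase's perfect authentic cadence; without a weak→strong cadential pair there is no antecedent–consequent relationship, so this is a phrase group rather than a period.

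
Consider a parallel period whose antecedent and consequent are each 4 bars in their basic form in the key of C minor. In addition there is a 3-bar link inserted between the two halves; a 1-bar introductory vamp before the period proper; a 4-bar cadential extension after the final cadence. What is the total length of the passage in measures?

Basic parallel period: 4 + 4 = 8 bars.
8 (basic form) + 3 (link) + 1 (introduction) + 4 (cadential extension) = 16.

16 measures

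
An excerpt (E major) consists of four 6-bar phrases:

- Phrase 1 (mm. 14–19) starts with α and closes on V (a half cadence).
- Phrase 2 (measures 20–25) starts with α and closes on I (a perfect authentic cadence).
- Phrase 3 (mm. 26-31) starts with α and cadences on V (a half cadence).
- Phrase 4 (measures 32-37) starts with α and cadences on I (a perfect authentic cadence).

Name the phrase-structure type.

repeated period

The cadence pattern HC–PAC–HC–PAC is weak–strong twice, and phrases 3–4 restate phrases 1–2: a period heard twice, not a double period (which would end weakly at phrase 2).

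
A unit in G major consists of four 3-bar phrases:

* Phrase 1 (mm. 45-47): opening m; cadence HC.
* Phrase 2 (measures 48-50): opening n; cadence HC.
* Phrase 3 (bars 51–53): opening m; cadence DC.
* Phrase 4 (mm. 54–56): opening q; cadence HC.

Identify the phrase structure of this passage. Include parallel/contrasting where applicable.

Phrase 4 ends with a half cadence, no stronger than phrase 2's half cadence, so the four phrases do not form a double period; nor do phrases 3–4 duplicate 1–2, so it is not a repeated period. With no phrase reaching a conclusive cadence, the passage is a phrase group.

phrase group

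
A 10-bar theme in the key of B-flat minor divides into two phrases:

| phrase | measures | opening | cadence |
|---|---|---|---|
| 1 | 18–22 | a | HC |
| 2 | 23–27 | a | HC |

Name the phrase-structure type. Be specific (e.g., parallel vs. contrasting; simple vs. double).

repeated phrase

Both phrases have the same opening (a) and the same cadence (half cadence): the second is a restatement, not a consequent, so this is a repeated phrase rather than a period.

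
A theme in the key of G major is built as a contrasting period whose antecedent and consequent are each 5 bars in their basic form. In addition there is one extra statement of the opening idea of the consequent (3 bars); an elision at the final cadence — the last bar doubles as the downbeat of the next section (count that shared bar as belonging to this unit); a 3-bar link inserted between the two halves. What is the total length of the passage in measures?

16 measures

Basic contrasting period: 5 + 5 = 10 bars.
10 (basic form) + 3 (extra statement) + 3 (link) = 16.
The elision shares a bar with the next section but does not change this unit's count.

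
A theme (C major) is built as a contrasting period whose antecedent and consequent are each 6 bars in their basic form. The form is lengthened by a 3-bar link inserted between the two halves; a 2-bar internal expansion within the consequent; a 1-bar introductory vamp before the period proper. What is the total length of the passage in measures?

Basic contrasting period: 6 + 6 = 12 bars.
12 (basic form) + 3 (link) + 2 (internal expansion) + 1 (introduction) = 18.

18 measures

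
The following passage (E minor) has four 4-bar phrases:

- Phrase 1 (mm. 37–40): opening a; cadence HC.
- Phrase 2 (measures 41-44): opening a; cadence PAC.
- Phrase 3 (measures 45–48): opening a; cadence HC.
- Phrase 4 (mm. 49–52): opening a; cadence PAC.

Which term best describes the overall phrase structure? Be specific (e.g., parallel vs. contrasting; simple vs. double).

repeated period

The cadence pattern HC–PAC–HC–PAC is weak–strong twice, and phrases 3–4 restate phrases 1–2: a period heard twice, not a double period (which would end weakly at phrase 2).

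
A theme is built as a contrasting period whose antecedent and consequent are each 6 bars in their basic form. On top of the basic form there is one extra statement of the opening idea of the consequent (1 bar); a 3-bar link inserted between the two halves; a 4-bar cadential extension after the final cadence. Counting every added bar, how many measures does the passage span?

20 measures

Basic contrasting period: 6 + 6 = 12 bars.
12 (basic form) + 1 (extra statement) + 3 (link) + 4 (cadential extension) = 20.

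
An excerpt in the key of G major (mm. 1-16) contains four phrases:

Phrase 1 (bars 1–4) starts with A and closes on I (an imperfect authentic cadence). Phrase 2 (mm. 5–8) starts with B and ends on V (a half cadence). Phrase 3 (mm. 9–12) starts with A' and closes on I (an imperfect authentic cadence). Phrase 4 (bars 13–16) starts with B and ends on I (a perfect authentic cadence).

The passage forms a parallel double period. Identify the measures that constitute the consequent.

measures 9–16

In a double period the four phrases pair into a large antecedent (phrases 1–2, ending half cadence) and a large consequent (phrases 3–4, ending perfect authentic cadence). The consequent spans measures 9–16.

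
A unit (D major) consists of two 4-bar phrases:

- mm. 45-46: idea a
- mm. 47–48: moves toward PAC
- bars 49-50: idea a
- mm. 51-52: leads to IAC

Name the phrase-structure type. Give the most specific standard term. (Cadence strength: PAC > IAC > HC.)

The second phrase closes with an imperfect authentic cadence, which is not stronger than the first phrase's perfect authentic cadence; without a weak→strong cadential pair there is no antecedent–consequent relationship, so this is a phrase group rather than a period.

phrase group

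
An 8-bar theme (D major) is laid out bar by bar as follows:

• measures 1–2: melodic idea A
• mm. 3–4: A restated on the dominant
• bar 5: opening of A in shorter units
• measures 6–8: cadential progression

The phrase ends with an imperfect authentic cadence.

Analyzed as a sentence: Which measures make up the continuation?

measures 5–8

After the presentation (mm. 1–4), the continuation covers the fragmentation through the cadence: measures 5–8.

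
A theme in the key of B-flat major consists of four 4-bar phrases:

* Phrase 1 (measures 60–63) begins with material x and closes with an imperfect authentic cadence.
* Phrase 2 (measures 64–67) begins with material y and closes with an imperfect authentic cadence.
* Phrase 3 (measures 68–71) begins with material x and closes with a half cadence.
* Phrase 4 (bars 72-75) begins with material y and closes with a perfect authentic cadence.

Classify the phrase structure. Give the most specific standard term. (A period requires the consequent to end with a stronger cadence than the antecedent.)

Four phrases in two halves: the first half (mm. 60-67) ends with an imperfect authentic cadence, the second (mm. 68-75) with a perfect authentic cadence — a large antecedent–consequent pair, i.e. a double period.
Phrase 3 begins with the same material as phrase 1, making it parallel.

parallel double period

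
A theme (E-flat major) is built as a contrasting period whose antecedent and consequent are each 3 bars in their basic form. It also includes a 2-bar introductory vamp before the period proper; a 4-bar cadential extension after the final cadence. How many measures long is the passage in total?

12 measures

Basic contrasting period: 3 + 3 = 6 bars.
6 (basic form) + 2 (introduction) + 4 (cadential extension) = 12.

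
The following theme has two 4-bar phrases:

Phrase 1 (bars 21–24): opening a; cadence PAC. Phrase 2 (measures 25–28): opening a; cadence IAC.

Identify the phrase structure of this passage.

phrase group

The second phrase closes with an imperfect authentic cadence, which is not stronger than the first phrase's perfect authentic cadence; without a weak→strong cadential pair there is no antecedent–consequent relationship, so this is a phrase group rather than a period.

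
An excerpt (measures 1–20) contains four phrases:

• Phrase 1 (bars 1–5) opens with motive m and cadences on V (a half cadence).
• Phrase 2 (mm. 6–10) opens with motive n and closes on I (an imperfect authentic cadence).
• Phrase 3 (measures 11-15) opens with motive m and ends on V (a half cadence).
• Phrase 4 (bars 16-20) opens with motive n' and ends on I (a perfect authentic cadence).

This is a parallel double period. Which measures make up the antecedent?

In a double period the first pair of phrases (ending imperfect authentic cadence) is the large antecedent and the second pair (ending perfect authentic cadence) is the large consequent; the antecedent is measures 1–10.

measures 1–10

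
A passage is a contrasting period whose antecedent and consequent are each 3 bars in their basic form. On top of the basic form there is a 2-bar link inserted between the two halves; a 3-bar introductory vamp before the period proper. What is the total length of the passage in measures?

Basic contrasting period: 3 + 3 = 6 bars.
6 (basic form) + 2 (link) + 3 (introduction) = 11.

11 measures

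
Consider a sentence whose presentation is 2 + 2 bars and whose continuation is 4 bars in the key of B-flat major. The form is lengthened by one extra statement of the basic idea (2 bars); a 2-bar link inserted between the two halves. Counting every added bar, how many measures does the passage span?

12 measures

Basic sentence: 2 + 2 + 4 = 8 bars.
8 (basic form) + 2 (extra statement) + 2 (link) = 12.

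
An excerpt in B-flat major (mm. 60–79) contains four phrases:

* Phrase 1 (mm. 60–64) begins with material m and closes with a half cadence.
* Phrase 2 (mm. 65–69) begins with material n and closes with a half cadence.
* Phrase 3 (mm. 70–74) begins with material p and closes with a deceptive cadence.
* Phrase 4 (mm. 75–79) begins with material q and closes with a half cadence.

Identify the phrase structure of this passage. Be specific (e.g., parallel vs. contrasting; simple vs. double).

phrase group

Phrase 4 ends with a half cadence, no stronger than phrase 2's half cadence, so the four phrases do not form a double period; nor do phrases 3–4 duplicate 1–2, so it is not a repeated period. With no phrase reaching a conclusive cadence, the passage is a phrase group.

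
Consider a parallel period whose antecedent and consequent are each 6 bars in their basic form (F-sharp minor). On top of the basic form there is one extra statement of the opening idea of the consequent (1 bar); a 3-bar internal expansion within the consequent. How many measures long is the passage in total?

16 measures

Basic parallel period: 6 + 6 = 12 bars.
12 (basic form) + 1 (extra statement) + 3 (internal expansion) = 16.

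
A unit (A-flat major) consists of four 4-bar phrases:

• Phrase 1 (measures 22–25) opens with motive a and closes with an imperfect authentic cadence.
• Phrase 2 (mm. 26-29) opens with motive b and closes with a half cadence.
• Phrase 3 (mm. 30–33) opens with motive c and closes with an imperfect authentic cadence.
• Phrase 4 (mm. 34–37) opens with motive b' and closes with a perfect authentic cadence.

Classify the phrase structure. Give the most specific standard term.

Four phrases in two halves: the first half (mm. 22–29) ends with a half cadence, the second (bars 30-37) with a perfect authentic cadence — a large antecedent–consequent pair, i.e. a double period.
Phrase 3 begins with different material from phrase 1, making it contrasting.

contrasting double period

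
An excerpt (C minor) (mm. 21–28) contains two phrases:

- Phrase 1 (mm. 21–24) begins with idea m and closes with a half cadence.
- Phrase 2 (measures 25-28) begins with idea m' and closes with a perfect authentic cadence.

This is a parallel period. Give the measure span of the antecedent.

measures 21–24

The phrase ending with the weaker cadence (half cadence) is the antecedent; the one ending more conclusively (perfect authentic cadence) is the consequent. The antecedent is measures 21–24.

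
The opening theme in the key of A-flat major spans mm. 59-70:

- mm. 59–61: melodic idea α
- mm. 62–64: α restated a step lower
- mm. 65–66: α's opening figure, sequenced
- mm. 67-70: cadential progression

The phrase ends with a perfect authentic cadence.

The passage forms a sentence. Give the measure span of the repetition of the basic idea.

measures 62–64

The presentation of a sentence is the basic idea (mm. 59–61) plus its repetition (bars 62–64); the repetition of the basic idea is therefore mm. 62-64.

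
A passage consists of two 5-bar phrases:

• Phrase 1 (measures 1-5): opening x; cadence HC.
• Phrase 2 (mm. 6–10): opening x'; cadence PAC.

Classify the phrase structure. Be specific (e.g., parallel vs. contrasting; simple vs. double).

parallel period

Phrase 1 ends with a half cadence (weaker) and phrase 2 with a perfect authentic cadence (stronger): antecedent + consequent = a period.
The two phrases open with the same material (x / x'), so the period is parallel.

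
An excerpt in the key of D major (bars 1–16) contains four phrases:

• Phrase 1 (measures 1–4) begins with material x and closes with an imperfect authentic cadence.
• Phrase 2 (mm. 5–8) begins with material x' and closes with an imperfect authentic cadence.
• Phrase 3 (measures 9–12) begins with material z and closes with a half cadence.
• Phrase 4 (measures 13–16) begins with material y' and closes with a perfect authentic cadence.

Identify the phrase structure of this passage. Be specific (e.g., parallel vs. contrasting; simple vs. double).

contrasting double period

Four phrases in two halves: the first half (measures 1–8) ends with an imperfect authentic cadence, the second (mm. 9-16) with a perfect authentic cadence — a large antecedent–consequent pair, i.e. a double period.
Phrase 3 begins with different material from phrase 1, making it contrasting.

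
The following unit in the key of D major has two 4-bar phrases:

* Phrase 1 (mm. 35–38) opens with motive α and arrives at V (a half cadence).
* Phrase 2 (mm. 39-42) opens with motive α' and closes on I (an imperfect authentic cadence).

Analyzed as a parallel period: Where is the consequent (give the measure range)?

measures 39–42

The antecedent is the phrase ending with the weaker cadence (half cadence, phrase 1) and the consequent the one ending more conclusively (imperfect authentic cadence, phrase 2); the consequent is mm. 39–42.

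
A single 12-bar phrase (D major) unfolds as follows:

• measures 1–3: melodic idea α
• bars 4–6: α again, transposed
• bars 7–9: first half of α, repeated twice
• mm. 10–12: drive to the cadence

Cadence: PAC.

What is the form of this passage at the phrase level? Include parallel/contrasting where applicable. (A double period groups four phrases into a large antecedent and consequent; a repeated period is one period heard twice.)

sentence

Basic idea (measures 1–3) + its repetition (measures 4-6) form the presentation; fragmentation and cadence (mm. 7–12) form the continuation — the 12-bar whole is a sentence.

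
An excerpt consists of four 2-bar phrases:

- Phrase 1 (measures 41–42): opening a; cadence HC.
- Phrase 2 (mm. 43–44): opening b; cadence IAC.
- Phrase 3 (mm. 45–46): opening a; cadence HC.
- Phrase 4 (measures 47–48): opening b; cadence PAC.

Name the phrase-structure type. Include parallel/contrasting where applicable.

parallel double period

Four phrases in two halves: the first half (mm. 41–44) ends with an imperfect authentic cadence, the second (bars 45–48) with a perfect authentic cadence — a large antecedent–consequent pair, i.e. a double period.
Phrase 3 begins with the same material as phrase 1, making it parallel.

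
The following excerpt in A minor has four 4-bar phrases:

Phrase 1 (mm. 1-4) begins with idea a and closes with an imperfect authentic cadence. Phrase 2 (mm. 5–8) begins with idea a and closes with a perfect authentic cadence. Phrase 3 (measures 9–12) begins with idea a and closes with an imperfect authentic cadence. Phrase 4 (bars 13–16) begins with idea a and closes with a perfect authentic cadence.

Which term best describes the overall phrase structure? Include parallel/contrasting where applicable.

repeated period

The cadence pattern IAC–PAC–IAC–PAC is weak–strong twice, and phrases 3–4 restate phrases 1–2: a period heard twice, not a double period (which would end weakly at phrase 2).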